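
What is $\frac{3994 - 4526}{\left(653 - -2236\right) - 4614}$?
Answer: $\frac{532}{1725} \approx 0.30841$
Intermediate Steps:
$\frac{3994 - 4526}{\left(653 - -2236\right) - 4614} = - \frac{532}{\left(653 + 2236\right) - 4614} = - \frac{532}{2889 - 4614} = - \frac{532}{-1725} = \left(-532\right) \left(- \frac{1}{1725}\right) = \frac{532}{1725}$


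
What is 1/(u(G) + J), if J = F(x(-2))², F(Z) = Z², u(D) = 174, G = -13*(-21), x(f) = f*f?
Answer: 1/430 ≈ 0.0023256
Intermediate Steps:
x(f) = f²
G = 273
J = 256 (J = (((-2)²)²)² = (4²)² = 16² = 256)
1/(u(G) + J) = 1/(174 + 256) = 1/430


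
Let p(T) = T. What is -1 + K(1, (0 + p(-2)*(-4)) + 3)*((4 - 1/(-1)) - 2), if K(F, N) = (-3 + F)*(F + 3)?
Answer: -25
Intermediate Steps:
K(F, N) = (-3 + F)*(3 + F)
-1 + K(1, (0 + p(-2)*(-4)) + 3)*((4 - 1/(-1)) - 2) = -1 + (-9 + 1**2)*((4 - 1/(-1)) - 2) = -1 + (-9 + 1)*((4 - 1*(-1)) - 2) = -1 - 8*((4 + 1) - 2) = -1 - 8*(5 - 2) = -1 - 8*3 = -1 - 24 = -25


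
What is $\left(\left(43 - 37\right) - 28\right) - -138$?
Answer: $116$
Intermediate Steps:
$\left(\left(43 - 37\right) - 28\right) - -138 = \left(6 - 28\right) + 138 = -22 + 138 = 116$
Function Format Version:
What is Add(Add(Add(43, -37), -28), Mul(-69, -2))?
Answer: 116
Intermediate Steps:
Add(Add(Add(43, -37), -28), Mul(-69, -2)) = Add(Add(6, -28), 138) = Add(-22, 138) = 116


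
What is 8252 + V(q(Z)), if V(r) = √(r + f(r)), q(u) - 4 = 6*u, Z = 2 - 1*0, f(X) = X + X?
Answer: 8252 + 4*√3 ≈ 8258.9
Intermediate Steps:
f(X) = 2*X
Z = 2 (Z = 2 + 0 = 2)
q(u) = 4 + 6*u
V(r) = √3*√r (V(r) = √(r + 2*r) = √(3*r) = √3*√r)
8252 + V(q(Z)) = 8252 + √3*√(4 + 6*2) = 8252 + √3*√(4 + 12) = 8252 + √3*√16 = 8252 + √3*4 = 8252 + 4*√3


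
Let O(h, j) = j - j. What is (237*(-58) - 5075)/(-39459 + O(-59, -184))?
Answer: 18821/39459 ≈ 0.47698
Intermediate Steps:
O(h, j) = 0
(237*(-58) - 5075)/(-39459 + O(-59, -184)) = (237*(-58) - 5075)/(-39459 + 0) = (-13746 - 5075)/(-39459) = -18821*(-1/39459) = 18821/39459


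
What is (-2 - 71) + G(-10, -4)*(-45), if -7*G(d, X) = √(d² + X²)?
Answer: -73 + 90*√29/7 ≈ -3.7622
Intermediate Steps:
G(d, X) = -√(X² + d²)/7 (G(d, X) = -√(d² + X²)/7 = -√(X² + d²)/7)
(-2 - 71) + G(-10, -4)*(-45) = (-2 - 71) - √((-4)² + (-10)²)/7*(-45) = -73 - √(16 + 100)/7*(-45) = -73 - 2*√29/7*(-45) = -73 + 90*√29/7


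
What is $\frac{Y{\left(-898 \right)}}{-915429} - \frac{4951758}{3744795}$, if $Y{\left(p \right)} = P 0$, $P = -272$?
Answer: $- \frac{1650586}{1248265} \approx -1.3223$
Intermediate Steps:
$Y{\left(p \right)} = 0$ ($Y{\left(p \right)} = \left(-272\right) 0 = 0$)
$\frac{Y{\left(-898 \right)}}{-915429} - \frac{4951758}{3744795} = \frac{0}{-915429} - \frac{4951758}{3744795} = 0 \left(- \frac{1}{915429}\right) - \frac{1650586}{1248265} = 0 - \frac{1650586}{1248265} = - \frac{1650586}{1248265}$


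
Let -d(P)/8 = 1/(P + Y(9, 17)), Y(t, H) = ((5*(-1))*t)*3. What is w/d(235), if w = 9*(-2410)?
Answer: 271125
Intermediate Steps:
Y(t, H) = -15*t (Y(t, H) = -5*t*3 = -15*t)
w = -21690
d(P) = -8/(-135 + P) (d(P) = -8/(P - 15*9) = -8/(P - 135) = -8/(-135 + P))
w/d(235) = -21690/((-8/(-135 + 235))) = -21690/((-8/100)) = -21690/((-8*1/100)) = -21690/(-2/25) = -21690*(-25/2) = 271125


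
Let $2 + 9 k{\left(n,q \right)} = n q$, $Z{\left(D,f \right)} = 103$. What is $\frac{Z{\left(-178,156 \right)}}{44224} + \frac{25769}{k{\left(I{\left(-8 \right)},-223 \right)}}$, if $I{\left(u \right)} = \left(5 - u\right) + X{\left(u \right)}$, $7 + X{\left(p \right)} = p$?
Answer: $\frac{854710003}{1636288} \approx 522.35$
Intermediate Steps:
$X{\left(p \right)} = -7 + p$
$I{\left(u \right)} = -2$ ($I{\left(u \right)} = \left(5 - u\right) + \left(-7 + u\right) = -2$)
$k{\left(n,q \right)} = - \frac{2}{9} + \frac{n q}{9}$
$\frac{Z{\left(-178,156 \right)}}{44224} + \frac{25769}{k{\left(I{\left(-8 \right)},-223 \right)}} = \frac{103}{44224} + \frac{25769}{- \frac{2}{9} + \frac{1}{9} \left(-2\right) \left(-223\right)} = 103 \cdot \frac{1}{44224} + \frac{25769}{- \frac{2}{9} + \frac{446}{9}} = \frac{103}{44224} + \frac{25769}{\frac{148}{3}} = \frac{103}{44224} + 25769 \cdot \frac{3}{148} = \frac{103}{44224} + \frac{77307}{148} = \frac{854710003}{1636288}$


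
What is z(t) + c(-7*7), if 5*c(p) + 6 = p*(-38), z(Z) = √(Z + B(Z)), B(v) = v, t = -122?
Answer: 1856/5 + 2*I*√61 ≈ 371.2 + 15.62*I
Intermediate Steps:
z(Z) = √2*√Z (z(Z) = √(Z + Z) = √(2*Z) = √2*√Z)
c(p) = -6/5 - 38*p/5 (c(p) = -6/5 + (p*(-38))/5 = -6/5 + (-38*p)/5 = -6/5 - 38*p/5)
z(t) + c(-7*7) = √2*√(-122) + (-6/5 - (-266)*7/5) = √2*(I*√122) + (-6/5 - 38/5*(-49)) = 2*I*√61 + (-6/5 + 1862/5) = 2*I*√61 + 1856/5 = 1856/5 + 2*I*√61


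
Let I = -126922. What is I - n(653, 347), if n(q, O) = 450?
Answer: -127372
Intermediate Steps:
I - n(653, 347) = -126922 - 1*450 = -126922 - 450 = -127372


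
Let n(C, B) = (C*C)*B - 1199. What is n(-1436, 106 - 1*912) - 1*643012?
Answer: -1662693587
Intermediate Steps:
n(C, B) = -1199 + B*C² (n(C, B) = C²*B - 1199 = B*C² - 1199 = -1199 + B*C²)
n(-1436, 106 - 1*912) - 1*643012 = (-1199 + (106 - 1*912)*(-1436)²) - 1*643012 = (-1199 + (106 - 912)*2062096) - 643012 = (-1199 - 806*2062096) - 643012 = (-1199 - 1662049376) - 643012 = -1662050575 - 643012 = -1662693587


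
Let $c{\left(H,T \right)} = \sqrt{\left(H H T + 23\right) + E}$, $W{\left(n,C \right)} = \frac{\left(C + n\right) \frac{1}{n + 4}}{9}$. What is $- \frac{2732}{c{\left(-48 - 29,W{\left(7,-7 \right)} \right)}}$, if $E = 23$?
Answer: $- \frac{1366 \sqrt{46}}{23} \approx -402.81$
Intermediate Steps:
$W{\left(n,C \right)} = \frac{C + n}{9 \left(4 + n\right)}$ ($W{\left(n,C \right)} = \frac{C + n}{4 + n} \frac{1}{9} = \frac{C + n}{9 \left(4 + n\right)}$)
$c{\left(H,T \right)} = \sqrt{46 + T H^{2}}$ ($c{\left(H,T \right)} = \sqrt{\left(H H T + 23\right) + 23} = \sqrt{\left(H^{2} T + 23\right) + 23} = \sqrt{\left(T H^{2} + 23\right) + 23} = \sqrt{\left(23 + T H^{2}\right) + 23} = \sqrt{46 + T H^{2}}$)
$- \frac{2732}{c{\left(-48 - 29,W{\left(7,-7 \right)} \right)}} = - \frac{2732}{\sqrt{46 + \frac{-7 + 7}{9 \left(4 + 7\right)} \left(-48 - 29\right)^{2}}} = - \frac{2732}{\sqrt{46 + \frac{1}{9} \cdot \frac{1}{11} \cdot 0 \left(-48 - 29\right)^{2}}} = - \frac{2732}{\sqrt{46 + \frac{1}{9} \cdot \frac{1}{11} \cdot 0 \left(-77\right)^{2}}} = - \frac{2732}{\sqrt{46 + 0 \cdot 5929}} = - \frac{2732}{\sqrt{46 + 0}} = - \frac{2732}{\sqrt{46}} = - 2732 \frac{\sqrt{46}}{46} = - \frac{1366 \sqrt{46}}{23}$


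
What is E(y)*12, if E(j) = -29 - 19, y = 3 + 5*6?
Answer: -576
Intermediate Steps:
y = 33 (y = 3 + 30 = 33)
E(j) = -48
E(y)*12 = -48*12 = -576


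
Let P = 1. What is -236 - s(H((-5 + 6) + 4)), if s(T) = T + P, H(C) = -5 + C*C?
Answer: -257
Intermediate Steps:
H(C) = -5 + C²
s(T) = 1 + T (s(T) = T + 1 = 1 + T)
-236 - s(H((-5 + 6) + 4)) = -236 - (1 + (-5 + ((-5 + 6) + 4)²)) = -236 - (1 + (-5 + (1 + 4)²)) = -236 - (1 + (-5 + 5²)) = -236 - (1 + (-5 + 25)) = -236 - (1 + 20) = -236 - 1*21 = -236 - 21 = -257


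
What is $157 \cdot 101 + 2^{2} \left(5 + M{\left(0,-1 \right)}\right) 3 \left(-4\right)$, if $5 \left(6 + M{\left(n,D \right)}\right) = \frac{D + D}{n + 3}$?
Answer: $\frac{79557}{5} \approx 15911.0$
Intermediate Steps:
$M{\left(n,D \right)} = -6 + \frac{2 D}{5 \left(3 + n\right)}$ ($M{\left(n,D \right)} = -6 + \frac{\left(D + D\right) \frac{1}{n + 3}}{5} = -6 + \frac{2 D \frac{1}{3 + n}}{5} = -6 + \frac{2 D}{5 \left(3 + n\right)}$)
$157 \cdot 101 + 2^{2} \left(5 + M{\left(0,-1 \right)}\right) 3 \left(-4\right) = 157 \cdot 101 + 2^{2} \left(5 + \frac{2 \left(-45 - 1 - 0\right)}{5 \left(3 + 0\right)}\right) 3 \left(-4\right) = 15857 + 4 \left(5 + \frac{2 \left(-45 - 1 + 0\right)}{5 \cdot 3}\right) 3 \left(-4\right) = 15857 + 4 \left(5 + \frac{2}{5} \cdot \frac{1}{3} \left(-46\right)\right) 3 \left(-4\right) = 15857 + 4 \left(5 - \frac{92}{15}\right) 3 \left(-4\right) = 15857 + 4 \left(\left(- \frac{17}{15}\right) 3\right) \left(-4\right) = 15857 + 4 \left(- \frac{17}{5}\right) \left(-4\right) = 15857 - - \frac{272}{5} = 15857 + \frac{272}{5} = \frac{79557}{5}$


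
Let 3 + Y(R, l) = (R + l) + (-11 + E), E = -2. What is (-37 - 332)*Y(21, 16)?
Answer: -7749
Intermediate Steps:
Y(R, l) = -16 + R + l (Y(R, l) = -3 + ((R + l) + (-11 - 2)) = -3 + ((R + l) - 13) = -3 + (-13 + R + l) = -16 + R + l)
(-37 - 332)*Y(21, 16) = (-37 - 332)*(-16 + 21 + 16) = -369*21 = -7749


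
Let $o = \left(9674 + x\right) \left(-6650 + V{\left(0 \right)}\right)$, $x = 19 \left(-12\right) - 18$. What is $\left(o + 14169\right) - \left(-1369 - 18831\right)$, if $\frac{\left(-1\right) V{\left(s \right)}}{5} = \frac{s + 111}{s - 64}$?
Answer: $- \frac{1001281161}{16} \approx -6.258 \cdot 10^{7}$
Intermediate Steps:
$x = -246$ ($x = -228 - 18 = -246$)
$V{\left(s \right)} = - \frac{5 \left(111 + s\right)}{-64 + s}$ ($V{\left(s \right)} = - 5 \frac{s + 111}{s - 64} = - 5 \frac{111 + s}{-64 + s} = - \frac{5 \left(111 + s\right)}{-64 + s}$)
$o = - \frac{1001831065}{16}$ ($o = \left(9674 - 246\right) \left(-6650 + \frac{5 \left(-111 - 0\right)}{-64 + 0}\right) = 9428 \left(-6650 + \frac{5 \left(-111 + 0\right)}{-64}\right) = 9428 \left(-6650 + 5 \left(- \frac{1}{64}\right) \left(-111\right)\right) = 9428 \left(-6650 + \frac{555}{64}\right) = 9428 \left(- \frac{425045}{64}\right) = - \frac{1001831065}{16} \approx -6.2614 \cdot 10^{7}$)
$\left(o + 14169\right) - \left(-1369 - 18831\right) = \left(- \frac{1001831065}{16} + 14169\right) - \left(-1369 - 18831\right) = - \frac{1001604361}{16} - -20200 = - \frac{1001604361}{16} + 20200 = - \frac{1001281161}{16}$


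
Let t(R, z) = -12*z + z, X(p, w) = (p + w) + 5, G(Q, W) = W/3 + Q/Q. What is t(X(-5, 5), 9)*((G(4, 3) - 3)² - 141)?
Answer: 13860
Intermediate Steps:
G(Q, W) = 1 + W/3 (G(Q, W) = W*(⅓) + 1 = W/3 + 1 = 1 + W/3)
X(p, w) = 5 + p + w
t(R, z) = -11*z
t(X(-5, 5), 9)*((G(4, 3) - 3)² - 141) = (-11*9)*(((1 + (⅓)*3) - 3)² - 141) = -99*(((1 + 1) - 3)² - 141) = -99*((2 - 3)² - 141) = -99*((-1)² - 141) = -99*(1 - 141) = -99*(-140) = 13860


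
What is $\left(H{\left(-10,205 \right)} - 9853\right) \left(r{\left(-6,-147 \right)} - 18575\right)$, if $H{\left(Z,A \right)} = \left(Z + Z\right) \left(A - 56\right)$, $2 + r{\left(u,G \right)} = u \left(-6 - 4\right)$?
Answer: $237628661$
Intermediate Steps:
$r{\left(u,G \right)} = -2 - 10 u$ ($r{\left(u,G \right)} = -2 + u \left(-6 - 4\right) = -2 + u \left(-10\right) = -2 - 10 u$)
$H{\left(Z,A \right)} = 2 Z \left(-56 + A\right)$
$\left(H{\left(-10,205 \right)} - 9853\right) \left(r{\left(-6,-147 \right)} - 18575\right) = \left(2 \left(-10\right) \left(-56 + 205\right) - 9853\right) \left(\left(-2 - -60\right) - 18575\right) = \left(2 \left(-10\right) 149 - 9853\right) \left(\left(-2 + 60\right) - 18575\right) = \left(-2980 - 9853\right) \left(58 - 18575\right) = \left(-12833\right) \left(-18517\right) = 237628661$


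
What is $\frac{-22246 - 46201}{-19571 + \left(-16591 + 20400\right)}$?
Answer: $\frac{68447}{15762} \approx 4.3425$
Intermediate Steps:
$\frac{-22246 - 46201}{-19571 + \left(-16591 + 20400\right)} = - \frac{68447}{-19571 + 3809} = - \frac{68447}{-15762} = \left(-68447\right) \left(- \frac{1}{15762}\right) = \frac{68447}{15762}$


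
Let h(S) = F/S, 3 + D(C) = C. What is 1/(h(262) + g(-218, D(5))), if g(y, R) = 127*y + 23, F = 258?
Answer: -131/3623724 ≈ -3.6151e-5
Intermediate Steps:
D(C) = -3 + C
h(S) = 258/S
g(y, R) = 23 + 127*y
1/(h(262) + g(-218, D(5))) = 1/(258/262 + (23 + 127*(-218))) = 1/(258*(1/262) + (23 - 27686)) = 1/(129/131 - 27663) = 1/(-3623724/131) = -131/3623724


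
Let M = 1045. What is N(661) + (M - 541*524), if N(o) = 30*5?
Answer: -282289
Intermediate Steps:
N(o) = 150
N(661) + (M - 541*524) = 150 + (1045 - 541*524) = 150 + (1045 - 283484) = 150 - 282439 = -282289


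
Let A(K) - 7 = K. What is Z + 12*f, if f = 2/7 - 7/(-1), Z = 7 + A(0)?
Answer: 710/7 ≈ 101.43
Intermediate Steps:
A(K) = 7 + K
Z = 14 (Z = 7 + (7 + 0) = 7 + 7 = 14)
f = 51/7 (f = 2*(1/7) - 7*(-1) = 2/7 + 7 = 51/7 ≈ 7.2857)
Z + 12*f = 14 + 12*(51/7) = 14 + 612/7 = 710/7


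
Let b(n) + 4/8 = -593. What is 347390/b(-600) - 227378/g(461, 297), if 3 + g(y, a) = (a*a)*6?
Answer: -367982907466/628220937 ≈ -585.75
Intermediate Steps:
g(y, a) = -3 + 6*a**2 (g(y, a) = -3 + (a*a)*6 = -3 + a**2*6 = -3 + 6*a**2)
b(n) = -1187/2 (b(n) = -1/2 - 593 = -1187/2)
347390/b(-600) - 227378/g(461, 297) = 347390/(-1187/2) - 227378/(-3 + 6*297**2) = 347390*(-2/1187) - 227378/(-3 + 6*88209) = -694780/1187 - 227378/(-3 + 529254) = -694780/1187 - 227378/529251 = -367982907466/628220937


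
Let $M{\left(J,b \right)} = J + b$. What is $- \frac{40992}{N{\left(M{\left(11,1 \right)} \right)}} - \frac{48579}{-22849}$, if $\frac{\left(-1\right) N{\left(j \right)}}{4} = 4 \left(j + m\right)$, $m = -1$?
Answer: $\frac{59073507}{251339} \approx 235.04$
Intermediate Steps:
$N{\left(j \right)} = 16 - 16 j$ ($N{\left(j \right)} = - 4 \cdot 4 \left(j - 1\right) = - 4 \cdot 4 \left(-1 + j\right) = - 4 \left(-4 + 4 j\right) = 16 - 16 j$)
$- \frac{40992}{N{\left(M{\left(11,1 \right)} \right)}} - \frac{48579}{-22849} = - \frac{40992}{16 - 16 \left(11 + 1\right)} - \frac{48579}{-22849} = - \frac{40992}{16 - 192} - - \frac{48579}{22849} = - \frac{40992}{16 - 192} + \frac{48579}{22849} = - \frac{40992}{-176} + \frac{48579}{22849} = \left(-40992\right) \left(- \frac{1}{176}\right) + \frac{48579}{22849} = \frac{2562}{11} + \frac{48579}{22849} = \frac{59073507}{251339}$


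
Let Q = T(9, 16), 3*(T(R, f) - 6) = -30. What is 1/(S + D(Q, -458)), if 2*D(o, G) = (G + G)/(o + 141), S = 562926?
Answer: 137/77120404 ≈ 1.7764e-6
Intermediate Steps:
T(R, f) = -4 (T(R, f) = 6 + (1/3)*(-30) = 6 - 10 = -4)
Q = -4
D(o, G) = G/(141 + o) (D(o, G) = ((G + G)/(o + 141))/2 = ((2*G)/(141 + o))/2 = (2*G/(141 + o))/2 = G/(141 + o))
1/(S + D(Q, -458)) = 1/(562926 - 458/(141 - 4)) = 1/(562926 - 458/137) = 1/(77120404/137) = 137/77120404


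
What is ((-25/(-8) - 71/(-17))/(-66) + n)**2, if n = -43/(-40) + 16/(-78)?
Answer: 196225078729/340402233600 ≈ 0.57645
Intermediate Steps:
n = 1357/1560 (n = -43*(-1/40) + 16*(-1/78) = 43/40 - 8/39 = 1357/1560 ≈ 0.86987)
((-25/(-8) - 71/(-17))/(-66) + n)**2 = ((-25/(-8) - 71/(-17))/(-66) + 1357/1560)**2 = ((-25*(-1/8) - 71*(-1/17))*(-1/66) + 1357/1560)**2 = ((25/8 + 71/17)*(-1/66) + 1357/1560)**2 = ((993/136)*(-1/66) + 1357/1560)**2 = (-331/2992 + 1357/1560)**2 = (442973/583440)**2 = 196225078729/340402233600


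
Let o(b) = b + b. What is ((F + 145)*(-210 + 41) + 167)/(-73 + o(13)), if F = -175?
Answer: -5237/47 ≈ -111.43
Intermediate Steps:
o(b) = 2*b
((F + 145)*(-210 + 41) + 167)/(-73 + o(13)) = ((-175 + 145)*(-210 + 41) + 167)/(-73 + 2*13) = (-30*(-169) + 167)/(-73 + 26) = (5070 + 167)/(-47) = 5237*(-1/47) = -5237/47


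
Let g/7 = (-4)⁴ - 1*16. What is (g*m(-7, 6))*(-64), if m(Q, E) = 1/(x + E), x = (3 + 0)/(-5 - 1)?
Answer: -215040/11 ≈ -19549.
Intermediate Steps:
x = -½ (x = 3/(-6) = 3*(-⅙) = -½ ≈ -0.50000)
m(Q, E) = 1/(-½ + E)
g = 1680 (g = 7*((-4)⁴ - 1*16) = 7*(256 - 16) = 7*240 = 1680)
(g*m(-7, 6))*(-64) = (1680*(2/(-1 + 2*6)))*(-64) = (1680*(2/(-1 + 12)))*(-64) = (1680*(2/11))*(-64) = (3360/11)*(-64) = -215040/11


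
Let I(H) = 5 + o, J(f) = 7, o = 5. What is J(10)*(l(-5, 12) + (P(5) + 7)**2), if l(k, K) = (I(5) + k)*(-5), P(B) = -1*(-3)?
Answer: 525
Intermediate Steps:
I(H) = 10 (I(H) = 5 + 5 = 10)
P(B) = 3
l(k, K) = -50 - 5*k (l(k, K) = (10 + k)*(-5) = -50 - 5*k)
J(10)*(l(-5, 12) + (P(5) + 7)**2) = 7*((-50 - 5*(-5)) + (3 + 7)**2) = 7*((-50 + 25) + 10**2) = 7*(-25 + 100) = 7*75 = 525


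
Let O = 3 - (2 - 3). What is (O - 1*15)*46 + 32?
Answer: -474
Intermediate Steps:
O = 4 (O = 3 - 1*(-1) = 3 + 1 = 4)
(O - 1*15)*46 + 32 = (4 - 1*15)*46 + 32 = (4 - 15)*46 + 32 = -11*46 + 32 = -506 + 32 = -474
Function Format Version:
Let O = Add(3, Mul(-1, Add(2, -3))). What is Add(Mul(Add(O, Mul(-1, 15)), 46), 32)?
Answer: -474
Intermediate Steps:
O = 4 (O = Add(3, Mul(-1, -1)) = Add(3, 1) = 4)
Add(Mul(Add(O, Mul(-1, 15)), 46), 32) = Add(Mul(Add(4, Mul(-1, 15)), 46), 32) = Add(Mul(Add(4, -15), 46), 32) = Add(Mul(-11, 46), 32) = Add(-506, 32) = -474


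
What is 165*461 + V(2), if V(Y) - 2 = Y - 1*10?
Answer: 76059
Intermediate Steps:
V(Y) = -8 + Y (V(Y) = 2 + (Y - 1*10) = 2 + (Y - 10) = 2 + (-10 + Y) = -8 + Y)
165*461 + V(2) = 165*461 + (-8 + 2) = 76065 - 6 = 76059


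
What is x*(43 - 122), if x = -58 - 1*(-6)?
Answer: 4108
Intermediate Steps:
x = -52 (x = -58 + 6 = -52)
x*(43 - 122) = -52*(43 - 122) = -52*(-79) = 4108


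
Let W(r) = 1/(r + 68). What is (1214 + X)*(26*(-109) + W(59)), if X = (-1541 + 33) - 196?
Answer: 176359330/127 ≈ 1.3887e+6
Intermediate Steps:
X = -1704 (X = -1508 - 196 = -1704)
W(r) = 1/(68 + r)
(1214 + X)*(26*(-109) + W(59)) = (1214 - 1704)*(26*(-109) + 1/(68 + 59)) = -490*(-2834 + 1/127) = -490*(-359917/127) = 176359330/127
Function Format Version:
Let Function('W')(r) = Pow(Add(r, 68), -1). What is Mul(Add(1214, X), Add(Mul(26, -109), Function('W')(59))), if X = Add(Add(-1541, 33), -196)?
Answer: Rational(176359330, 127) ≈ 1.3887e+6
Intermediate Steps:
X = -1704 (X = Add(-1508, -196) = -1704)
Function('W')(r) = Pow(Add(68, r), -1)
Mul(Add(1214, X), Add(Mul(26, -109), Function('W')(59))) = Mul(Add(1214, -1704), Add(Mul(26, -109), Pow(Add(68, 59), -1))) = Mul(-490, Add(-2834, Pow(127, -1))) = Mul(-490, Add(-2834, Rational(1, 127))) = Mul(-490, Rational(-359917, 127)) = Rational(176359330, 127)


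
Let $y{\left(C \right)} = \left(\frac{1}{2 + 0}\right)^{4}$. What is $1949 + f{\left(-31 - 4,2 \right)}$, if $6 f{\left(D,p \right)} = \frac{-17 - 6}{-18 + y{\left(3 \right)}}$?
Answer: $\frac{1678273}{861} \approx 1949.2$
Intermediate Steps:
$y{\left(C \right)} = \frac{1}{16}$ ($y{\left(C \right)} = \left(\frac{1}{2}\right)^{4} = \frac{1}{16}$)
$f{\left(D,p \right)} = \frac{184}{861}$ ($f{\left(D,p \right)} = \frac{\left(-17 - 6\right) \frac{1}{-18 + \frac{1}{16}}}{6} = \frac{\left(-23\right) \frac{1}{- \frac{287}{16}}}{6} = \frac{\left(-23\right) \left(- \frac{16}{287}\right)}{6} = \frac{1}{6} \cdot \frac{368}{287} = \frac{184}{861}$)
$1949 + f{\left(-31 - 4,2 \right)} = 1949 + \frac{184}{861} = \frac{1678273}{861}$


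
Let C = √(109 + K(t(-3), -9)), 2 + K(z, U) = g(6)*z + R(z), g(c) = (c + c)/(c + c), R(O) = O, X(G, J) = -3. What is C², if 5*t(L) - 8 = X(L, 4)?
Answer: 109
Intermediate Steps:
g(c) = 1 (g(c) = (2*c)/((2*c)) = (2*c)*(1/(2*c)) = 1)
t(L) = 1 (t(L) = 8/5 + (⅕)*(-3) = 8/5 - ⅗ = 1)
K(z, U) = -2 + 2*z (K(z, U) = -2 + (1*z + z) = -2 + (z + z) = -2 + 2*z)
C = √109 (C = √(109 + (-2 + 2*1)) = √(109 + (-2 + 2)) = √(109 + 0) = √109 ≈ 10.440)
C² = (√109)² = 109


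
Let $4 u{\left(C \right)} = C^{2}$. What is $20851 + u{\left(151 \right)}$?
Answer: $\frac{106205}{4} \approx 26551.0$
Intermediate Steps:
$u{\left(C \right)} = \frac{C^{2}}{4}$
$20851 + u{\left(151 \right)} = 20851 + \frac{151^{2}}{4} = 20851 + \frac{1}{4} \cdot 22801 = 20851 + \frac{22801}{4} = \frac{106205}{4}$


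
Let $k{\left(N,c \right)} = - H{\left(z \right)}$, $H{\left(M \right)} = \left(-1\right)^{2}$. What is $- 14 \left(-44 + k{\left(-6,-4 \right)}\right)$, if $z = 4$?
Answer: $630$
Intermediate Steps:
$H{\left(M \right)} = 1$
$k{\left(N,c \right)} = -1$ ($k{\left(N,c \right)} = \left(-1\right) 1 = -1$)
$- 14 \left(-44 + k{\left(-6,-4 \right)}\right) = - 14 \left(-44 - 1\right) = \left(-14\right) \left(-45\right) = 630$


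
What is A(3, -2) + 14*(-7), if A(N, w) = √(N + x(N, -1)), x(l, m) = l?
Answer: -98 + √6 ≈ -95.551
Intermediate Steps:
A(N, w) = √2*√N (A(N, w) = √(N + N) = √(2*N) = √2*√N)
A(3, -2) + 14*(-7) = √2*√3 + 14*(-7) = √6 - 98 = -98 + √6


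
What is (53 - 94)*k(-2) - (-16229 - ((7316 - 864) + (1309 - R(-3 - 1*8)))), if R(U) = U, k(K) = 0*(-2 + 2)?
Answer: 24001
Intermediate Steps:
k(K) = 0 (k(K) = 0*0 = 0)
(53 - 94)*k(-2) - (-16229 - ((7316 - 864) + (1309 - R(-3 - 1*8)))) = (53 - 94)*0 - (-16229 - ((7316 - 864) + (1309 - (-3 - 1*8)))) = -41*0 - (-16229 - (6452 + (1309 - (-3 - 8)))) = 0 - (-16229 - (6452 + (1309 - 1*(-11)))) = 0 - (-16229 - (6452 + (1309 + 11))) = 0 - (-16229 - (6452 + 1320)) = 0 - (-16229 - 1*7772) = 0 - (-16229 - 7772) = 0 - 1*(-24001) = 0 + 24001 = 24001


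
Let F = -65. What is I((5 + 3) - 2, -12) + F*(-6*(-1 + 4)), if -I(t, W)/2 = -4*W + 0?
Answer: 1074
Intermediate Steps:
I(t, W) = 8*W (I(t, W) = -2*(-4*W + 0) = -(-8)*W = 8*W)
I((5 + 3) - 2, -12) + F*(-6*(-1 + 4)) = 8*(-12) - (-390)*(-1 + 4) = -96 - (-390)*3 = -96 - 65*(-18) = -96 + 1170 = 1074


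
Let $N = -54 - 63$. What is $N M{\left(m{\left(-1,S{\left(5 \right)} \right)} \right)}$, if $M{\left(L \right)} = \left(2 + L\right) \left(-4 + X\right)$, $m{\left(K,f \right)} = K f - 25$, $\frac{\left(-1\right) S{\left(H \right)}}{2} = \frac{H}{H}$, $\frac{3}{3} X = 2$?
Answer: $-4914$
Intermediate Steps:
$X = 2$
$S{\left(H \right)} = -2$ ($S{\left(H \right)} = - 2 \frac{H}{H} = \left(-2\right) 1 = -2$)
$m{\left(K,f \right)} = -25 + K f$ ($m{\left(K,f \right)} = K f - 25 = -25 + K f$)
$M{\left(L \right)} = -4 - 2 L$ ($M{\left(L \right)} = \left(2 + L\right) \left(-4 + 2\right) = \left(2 + L\right) \left(-2\right) = -4 - 2 L$)
$N = -117$ ($N = -54 - 63 = -117$)
$N M{\left(m{\left(-1,S{\left(5 \right)} \right)} \right)} = - 117 \left(-4 - 2 \left(-25 - -2\right)\right) = - 117 \left(-4 - 2 \left(-25 + 2\right)\right) = - 117 \left(-4 - -46\right) = - 117 \left(-4 + 46\right) = \left(-117\right) 42 = -4914$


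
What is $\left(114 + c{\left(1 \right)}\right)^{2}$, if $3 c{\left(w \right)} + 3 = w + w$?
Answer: $\frac{116281}{9} \approx 12920.0$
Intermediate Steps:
$c{\left(w \right)} = -1 + \frac{2 w}{3}$ ($c{\left(w \right)} = -1 + \frac{w + w}{3} = -1 + \frac{2 w}{3}$)
$\left(114 + c{\left(1 \right)}\right)^{2} = \left(114 + \left(-1 + \frac{2}{3} \cdot 1\right)\right)^{2} = \left(114 + \left(-1 + \frac{2}{3}\right)\right)^{2} = \left(114 - \frac{1}{3}\right)^{2} = \left(\frac{341}{3}\right)^{2} = \frac{116281}{9}$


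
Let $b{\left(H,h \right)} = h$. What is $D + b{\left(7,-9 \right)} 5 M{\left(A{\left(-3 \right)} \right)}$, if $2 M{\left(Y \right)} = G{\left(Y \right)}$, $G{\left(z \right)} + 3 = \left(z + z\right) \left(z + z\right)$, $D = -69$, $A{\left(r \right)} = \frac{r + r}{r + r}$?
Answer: $- \frac{183}{2} \approx -91.5$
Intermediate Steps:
$A{\left(r \right)} = 1$ ($A{\left(r \right)} = \frac{2 r}{2 r} = 2 r \frac{1}{2 r} = 1$)
$G{\left(z \right)} = -3 + 4 z^{2}$ ($G{\left(z \right)} = -3 + \left(z + z\right) \left(z + z\right) = -3 + 2 z 2 z = -3 + 4 z^{2}$)
$M{\left(Y \right)} = - \frac{3}{2} + 2 Y^{2}$ ($M{\left(Y \right)} = \frac{-3 + 4 Y^{2}}{2} = - \frac{3}{2} + 2 Y^{2}$)
$D + b{\left(7,-9 \right)} 5 M{\left(A{\left(-3 \right)} \right)} = -69 + \left(-9\right) 5 \left(- \frac{3}{2} + 2 \cdot 1^{2}\right) = -69 - 45 \left(- \frac{3}{2} + 2 \cdot 1\right) = -69 - 45 \left(- \frac{3}{2} + 2\right) = -69 - \frac{45}{2} = - \frac{183}{2}$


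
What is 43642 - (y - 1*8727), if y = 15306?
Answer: 37063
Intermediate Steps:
43642 - (y - 1*8727) = 43642 - (15306 - 1*8727) = 43642 - (15306 - 8727) = 43642 - 1*6579 = 43642 - 6579 = 37063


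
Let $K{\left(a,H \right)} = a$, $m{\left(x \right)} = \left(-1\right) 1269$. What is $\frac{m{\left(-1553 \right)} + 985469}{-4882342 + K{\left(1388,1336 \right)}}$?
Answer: $- \frac{492100}{2440477} \approx -0.20164$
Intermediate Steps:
$m{\left(x \right)} = -1269$
$\frac{m{\left(-1553 \right)} + 985469}{-4882342 + K{\left(1388,1336 \right)}} = \frac{-1269 + 985469}{-4882342 + 1388} = \frac{984200}{-4880954} = 984200 \left(- \frac{1}{4880954}\right) = - \frac{492100}{2440477}$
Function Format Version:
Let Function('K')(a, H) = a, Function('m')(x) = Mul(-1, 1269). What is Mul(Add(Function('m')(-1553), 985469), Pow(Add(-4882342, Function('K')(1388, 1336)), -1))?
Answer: Rational(-492100, 2440477) ≈ -0.20164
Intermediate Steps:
Function('m')(x) = -1269
Mul(Add(Function('m')(-1553), 985469), Pow(Add(-4882342, Function('K')(1388, 1336)), -1)) = Mul(Add(-1269, 985469), Pow(Add(-4882342, 1388), -1)) = Mul(984200, Pow(-4880954, -1)) = Mul(984200, Rational(-1, 4880954)) = Rational(-492100, 2440477)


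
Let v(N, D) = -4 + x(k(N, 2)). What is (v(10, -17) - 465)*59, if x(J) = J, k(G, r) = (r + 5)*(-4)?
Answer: -29323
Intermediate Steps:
k(G, r) = -20 - 4*r (k(G, r) = (5 + r)*(-4) = -20 - 4*r)
v(N, D) = -32 (v(N, D) = -4 + (-20 - 4*2) = -4 + (-20 - 8) = -4 - 28 = -32)
(v(10, -17) - 465)*59 = (-32 - 465)*59 = -497*59 = -29323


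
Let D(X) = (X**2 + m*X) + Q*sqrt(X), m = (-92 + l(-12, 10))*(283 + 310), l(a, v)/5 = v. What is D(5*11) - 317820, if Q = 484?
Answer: -1684625 + 484*sqrt(55) ≈ -1.6810e+6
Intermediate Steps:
l(a, v) = 5*v
m = -24906 (m = (-92 + 5*10)*(283 + 310) = (-92 + 50)*593 = -42*593 = -24906)
D(X) = X**2 - 24906*X + 484*sqrt(X) (D(X) = (X**2 - 24906*X) + 484*sqrt(X) = X**2 - 24906*X + 484*sqrt(X))
D(5*11) - 317820 = ((5*11)**2 - 124530*11 + 484*sqrt(5*11)) - 317820 = (55**2 - 24906*55 + 484*sqrt(55)) - 317820 = (3025 - 1369830 + 484*sqrt(55)) - 317820 = (-1366805 + 484*sqrt(55)) - 317820 = -1684625 + 484*sqrt(55)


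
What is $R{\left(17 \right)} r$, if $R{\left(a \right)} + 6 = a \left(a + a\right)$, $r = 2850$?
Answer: $1630200$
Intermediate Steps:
$R{\left(a \right)} = -6 + 2 a^{2}$ ($R{\left(a \right)} = -6 + a \left(a + a\right) = -6 + a 2 a = -6 + 2 a^{2}$)
$R{\left(17 \right)} r = \left(-6 + 2 \cdot 17^{2}\right) 2850 = \left(-6 + 2 \cdot 289\right) 2850 = \left(-6 + 578\right) 2850 = 572 \cdot 2850 = 1630200$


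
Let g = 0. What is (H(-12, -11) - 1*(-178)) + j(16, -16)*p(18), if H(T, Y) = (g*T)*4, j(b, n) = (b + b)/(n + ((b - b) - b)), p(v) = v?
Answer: 160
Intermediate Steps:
j(b, n) = 2*b/(n - b) (j(b, n) = (2*b)/(n + (0 - b)) = (2*b)/(n - b) = 2*b/(n - b))
H(T, Y) = 0 (H(T, Y) = (0*T)*4 = 0*4 = 0)
(H(-12, -11) - 1*(-178)) + j(16, -16)*p(18) = (0 - 1*(-178)) - 2*16/(16 - 1*(-16))*18 = (0 + 178) - 2*16/(16 + 16)*18 = 178 - 2*16/32*18 = 178 - 2*16*1/32*18 = 178 - 1*18 = 178 - 18 = 160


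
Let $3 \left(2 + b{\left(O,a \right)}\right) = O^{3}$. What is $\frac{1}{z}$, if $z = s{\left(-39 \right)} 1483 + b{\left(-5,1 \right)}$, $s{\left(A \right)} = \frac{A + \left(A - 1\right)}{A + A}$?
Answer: $\frac{26}{37917} \approx 0.00068571$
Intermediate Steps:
$b{\left(O,a \right)} = -2 + \frac{O^{3}}{3}$
$s{\left(A \right)} = \frac{-1 + 2 A}{2 A}$ ($s{\left(A \right)} = \frac{A + \left(-1 + A\right)}{2 A} = \left(-1 + 2 A\right) \frac{1}{2 A} = \frac{-1 + 2 A}{2 A}$)
$z = \frac{37917}{26}$ ($z = \frac{- \frac{1}{2} - 39}{-39} \cdot 1483 + \left(-2 + \frac{\left(-5\right)^{3}}{3}\right) = \left(- \frac{1}{39}\right) \left(- \frac{79}{2}\right) 1483 + \left(-2 + \frac{1}{3} \left(-125\right)\right) = \frac{79}{78} \cdot 1483 - \frac{131}{3} = \frac{117157}{78} - \frac{131}{3} = \frac{37917}{26} \approx 1458.3$)
$\frac{1}{z} = \frac{1}{\frac{37917}{26}} = \frac{26}{37917}$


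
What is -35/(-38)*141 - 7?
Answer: 4669/38 ≈ 122.87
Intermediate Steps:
-35/(-38)*141 - 7 = -35*(-1/38)*141 - 7 = (35/38)*141 - 7 = 4935/38 - 7 = 4669/38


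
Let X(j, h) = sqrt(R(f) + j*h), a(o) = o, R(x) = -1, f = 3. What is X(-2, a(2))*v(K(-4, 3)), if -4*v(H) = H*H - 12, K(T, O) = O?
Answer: 3*I*sqrt(5)/4 ≈ 1.6771*I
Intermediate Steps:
X(j, h) = sqrt(-1 + h*j) (X(j, h) = sqrt(-1 + j*h) = sqrt(-1 + h*j))
v(H) = 3 - H**2/4 (v(H) = -(H*H - 12)/4 = -(H**2 - 12)/4 = -(-12 + H**2)/4 = 3 - H**2/4)
X(-2, a(2))*v(K(-4, 3)) = sqrt(-1 + 2*(-2))*(3 - 1/4*3**2) = sqrt(-1 - 4)*(3 - 1/4*9) = sqrt(-5)*(3 - 9/4) = (I*sqrt(5))*(3/4) = 3*I*sqrt(5)/4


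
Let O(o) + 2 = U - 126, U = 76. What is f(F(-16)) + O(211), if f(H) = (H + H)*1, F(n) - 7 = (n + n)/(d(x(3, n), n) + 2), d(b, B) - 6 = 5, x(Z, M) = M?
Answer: -558/13 ≈ -42.923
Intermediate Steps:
d(b, B) = 11 (d(b, B) = 6 + 5 = 11)
O(o) = -52 (O(o) = -2 + (76 - 126) = -2 - 50 = -52)
F(n) = 7 + 2*n/13 (F(n) = 7 + (n + n)/(11 + 2) = 7 + (2*n)/13 = 7 + (2*n)*(1/13) = 7 + 2*n/13)
f(H) = 2*H (f(H) = (2*H)*1 = 2*H)
f(F(-16)) + O(211) = 2*(7 + (2/13)*(-16)) - 52 = 2*(7 - 32/13) - 52 = 2*(59/13) - 52 = 118/13 - 52 = -558/13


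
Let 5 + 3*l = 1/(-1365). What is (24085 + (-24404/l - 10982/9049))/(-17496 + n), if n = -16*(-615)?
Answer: -1195962468889/236449718472 ≈ -5.0580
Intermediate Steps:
l = -6826/4095 (l = -5/3 + (⅓)/(-1365) = -5/3 + (⅓)*(-1/1365) = -5/3 - 1/4095 = -6826/4095 ≈ -1.6669)
n = 9840
(24085 + (-24404/l - 10982/9049))/(-17496 + n) = (24085 + (-24404/(-6826/4095) - 10982/9049))/(-17496 + 9840) = (24085 + (-24404*(-4095/6826) - 10982*1/9049))/(-7656) = (24085 + (49967190/3413 - 10982/9049))*(-1/7656) = (24085 + 452115620744/30884237)*(-1/7656) = (1195962468889/30884237)*(-1/7656) = -1195962468889/236449718472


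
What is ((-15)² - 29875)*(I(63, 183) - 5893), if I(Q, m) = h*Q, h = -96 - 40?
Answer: 428768650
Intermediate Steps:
h = -136
I(Q, m) = -136*Q
((-15)² - 29875)*(I(63, 183) - 5893) = ((-15)² - 29875)*(-136*63 - 5893) = (225 - 29875)*(-8568 - 5893) = -29650*(-14461) = 428768650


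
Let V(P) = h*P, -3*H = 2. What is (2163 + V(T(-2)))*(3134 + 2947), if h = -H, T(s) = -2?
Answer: 13145095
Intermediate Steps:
H = -⅔ (H = -⅓*2 = -⅔ ≈ -0.66667)
h = ⅔ (h = -1*(-⅔) = ⅔ ≈ 0.66667)
V(P) = 2*P/3
(2163 + V(T(-2)))*(3134 + 2947) = (2163 + (⅔)*(-2))*(3134 + 2947) = (2163 - 4/3)*6081 = (6485/3)*6081 = 13145095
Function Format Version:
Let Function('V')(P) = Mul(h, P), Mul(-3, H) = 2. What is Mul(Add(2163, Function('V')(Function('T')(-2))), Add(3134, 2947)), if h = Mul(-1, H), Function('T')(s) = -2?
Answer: 13145095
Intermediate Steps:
H = Rational(-2, 3) (H = Mul(Rational(-1, 3), 2) = Rational(-2, 3) ≈ -0.66667)
h = Rational(2, 3) (h = Mul(-1, Rational(-2, 3)) = Rational(2, 3) ≈ 0.66667)
Function('V')(P) = Mul(Rational(2, 3), P)
Mul(Add(2163, Function('V')(Function('T')(-2))), Add(3134, 2947)) = Mul(Add(2163, Mul(Rational(2, 3), -2)), Add(3134, 2947)) = Mul(Add(2163, Rational(-4, 3)), 6081) = Mul(Rational(6485, 3), 6081) = 13145095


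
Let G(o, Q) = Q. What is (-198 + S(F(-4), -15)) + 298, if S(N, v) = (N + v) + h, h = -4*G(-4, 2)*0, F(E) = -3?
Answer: 82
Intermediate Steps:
h = 0 (h = -4*2*0 = -8*0 = 0)
S(N, v) = N + v (S(N, v) = (N + v) + 0 = N + v)
(-198 + S(F(-4), -15)) + 298 = (-198 + (-3 - 15)) + 298 = (-198 - 18) + 298 = -216 + 298 = 82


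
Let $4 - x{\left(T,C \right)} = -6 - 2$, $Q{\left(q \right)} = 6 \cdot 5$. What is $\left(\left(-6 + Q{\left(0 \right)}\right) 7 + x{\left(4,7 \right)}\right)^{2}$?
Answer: $32400$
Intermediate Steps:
$Q{\left(q \right)} = 30$
$x{\left(T,C \right)} = 12$ ($x{\left(T,C \right)} = 4 - \left(-6 - 2\right) = 4 - -8 = 4 + 8 = 12$)
$\left(\left(-6 + Q{\left(0 \right)}\right) 7 + x{\left(4,7 \right)}\right)^{2} = \left(\left(-6 + 30\right) 7 + 12\right)^{2} = \left(24 \cdot 7 + 12\right)^{2} = \left(168 + 12\right)^{2} = 180^{2} = 32400$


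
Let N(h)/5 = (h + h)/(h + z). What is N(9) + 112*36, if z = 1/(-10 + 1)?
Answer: 32337/8 ≈ 4042.1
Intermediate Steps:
z = -1/9 (z = 1/(-9) = -1/9 ≈ -0.11111)
N(h) = 10*h/(-1/9 + h) (N(h) = 5*((h + h)/(h - 1/9)) = 5*((2*h)/(-1/9 + h)) = 5*(2*h/(-1/9 + h)) = 10*h/(-1/9 + h))
N(9) + 112*36 = 90*9/(-1 + 9*9) + 112*36 = 90*9/(-1 + 81) + 4032 = 90*9/80 + 4032 = 90*9*(1/80) + 4032 = 81/8 + 4032 = 32337/8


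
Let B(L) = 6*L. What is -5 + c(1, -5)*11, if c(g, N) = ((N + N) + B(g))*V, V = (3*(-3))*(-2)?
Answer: -797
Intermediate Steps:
V = 18 (V = -9*(-2) = 18)
c(g, N) = 36*N + 108*g (c(g, N) = ((N + N) + 6*g)*18 = (2*N + 6*g)*18 = 36*N + 108*g)
-5 + c(1, -5)*11 = -5 + (36*(-5) + 108*1)*11 = -5 + (-180 + 108)*11 = -5 - 72*11 = -5 - 792 = -797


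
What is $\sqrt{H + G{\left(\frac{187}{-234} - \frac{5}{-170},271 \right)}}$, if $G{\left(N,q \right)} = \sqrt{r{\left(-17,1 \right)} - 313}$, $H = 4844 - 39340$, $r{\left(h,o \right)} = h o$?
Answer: $\sqrt{-34496 + i \sqrt{330}} \approx 0.0489 + 185.73 i$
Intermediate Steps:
$H = -34496$ ($H = 4844 - 39340 = -34496$)
$G{\left(N,q \right)} = i \sqrt{330}$ ($G{\left(N,q \right)} = \sqrt{\left(-17\right) 1 - 313} = \sqrt{-17 - 313} = \sqrt{-330} = i \sqrt{330}$)
$\sqrt{H + G{\left(\frac{187}{-234} - \frac{5}{-170},271 \right)}} = \sqrt{-34496 + i \sqrt{330}}$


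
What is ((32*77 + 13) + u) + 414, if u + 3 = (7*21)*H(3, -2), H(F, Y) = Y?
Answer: 2594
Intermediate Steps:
u = -297 (u = -3 + (7*21)*(-2) = -3 + 147*(-2) = -3 - 294 = -297)
((32*77 + 13) + u) + 414 = ((32*77 + 13) - 297) + 414 = ((2464 + 13) - 297) + 414 = (2477 - 297) + 414 = 2180 + 414 = 2594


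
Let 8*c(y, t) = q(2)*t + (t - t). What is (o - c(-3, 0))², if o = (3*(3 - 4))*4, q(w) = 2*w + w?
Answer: 144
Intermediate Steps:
q(w) = 3*w
c(y, t) = 3*t/4 (c(y, t) = ((3*2)*t + (t - t))/8 = (6*t + 0)/8 = (6*t)/8 = 3*t/4)
o = -12 (o = (3*(-1))*4 = -3*4 = -12)
(o - c(-3, 0))² = (-12 - 3*0/4)² = (-12 - 1*0)² = (-12 + 0)² = (-12)² = 144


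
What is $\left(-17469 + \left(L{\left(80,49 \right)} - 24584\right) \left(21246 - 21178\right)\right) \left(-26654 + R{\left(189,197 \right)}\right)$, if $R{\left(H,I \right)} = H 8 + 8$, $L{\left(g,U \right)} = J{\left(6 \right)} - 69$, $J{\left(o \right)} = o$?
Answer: $42563549310$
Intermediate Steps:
$L{\left(g,U \right)} = -63$ ($L{\left(g,U \right)} = 6 - 69 = -63$)
$R{\left(H,I \right)} = 8 + 8 H$ ($R{\left(H,I \right)} = 8 H + 8 = 8 + 8 H$)
$\left(-17469 + \left(L{\left(80,49 \right)} - 24584\right) \left(21246 - 21178\right)\right) \left(-26654 + R{\left(189,197 \right)}\right) = \left(-17469 + \left(-63 - 24584\right) \left(21246 - 21178\right)\right) \left(-26654 + \left(8 + 8 \cdot 189\right)\right) = \left(-17469 - 1675996\right) \left(-26654 + \left(8 + 1512\right)\right) = \left(-17469 - 1675996\right) \left(-26654 + 1520\right) = \left(-1693465\right) \left(-25134\right) = 42563549310$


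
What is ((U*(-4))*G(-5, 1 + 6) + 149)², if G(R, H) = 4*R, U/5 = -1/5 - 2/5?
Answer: 8281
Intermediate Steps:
U = -3 (U = 5*(-1/5 - 2/5) = 5*(-1*⅕ - 2*⅕) = 5*(-⅕ - ⅖) = 5*(-⅗) = -3)
((U*(-4))*G(-5, 1 + 6) + 149)² = ((-3*(-4))*(4*(-5)) + 149)² = (12*(-20) + 149)² = (-240 + 149)² = (-91)² = 8281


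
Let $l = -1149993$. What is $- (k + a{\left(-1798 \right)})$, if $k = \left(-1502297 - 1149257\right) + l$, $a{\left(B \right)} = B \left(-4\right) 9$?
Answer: $3736819$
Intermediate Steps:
$a{\left(B \right)} = - 36 B$ ($a{\left(B \right)} = - 4 B 9 = - 36 B$)
$k = -3801547$ ($k = \left(-1502297 - 1149257\right) - 1149993 = -2651554 - 1149993 = -3801547$)
$- (k + a{\left(-1798 \right)}) = - (-3801547 - -64728) = - (-3801547 + 64728) = \left(-1\right) \left(-3736819\right) = 3736819$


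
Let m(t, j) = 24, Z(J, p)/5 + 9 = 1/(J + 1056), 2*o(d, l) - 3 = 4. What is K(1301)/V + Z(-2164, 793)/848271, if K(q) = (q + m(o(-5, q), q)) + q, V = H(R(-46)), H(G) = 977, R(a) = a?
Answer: 2468087369663/918266929836 ≈ 2.6878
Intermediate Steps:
o(d, l) = 7/2 (o(d, l) = 3/2 + (½)*4 = 3/2 + 2 = 7/2)
Z(J, p) = -45 + 5/(1056 + J) (Z(J, p) = -45 + 5/(J + 1056) = -45 + 5/(1056 + J))
V = 977
K(q) = 24 + 2*q (K(q) = (q + 24) + q = (24 + q) + q = 24 + 2*q)
K(1301)/V + Z(-2164, 793)/848271 = (24 + 2*1301)/977 + (5*(-9503 - 9*(-2164))/(1056 - 2164))/848271 = (24 + 2602)*(1/977) + (5*(-9503 + 19476)/(-1108))*(1/848271) = 2626*(1/977) + (5*(-1/1108)*9973)*(1/848271) = 2626/977 - 49865/1108*1/848271 = 2626/977 - 49865/939884268 = 2468087369663/918266929836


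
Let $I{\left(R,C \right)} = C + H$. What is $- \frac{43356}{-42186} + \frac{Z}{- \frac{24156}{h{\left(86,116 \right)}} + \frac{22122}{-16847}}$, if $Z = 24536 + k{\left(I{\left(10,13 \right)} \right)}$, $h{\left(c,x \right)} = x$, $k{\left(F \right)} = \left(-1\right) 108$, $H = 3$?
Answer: $- \frac{83172489867838}{719837794701} \approx -115.54$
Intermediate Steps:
$I{\left(R,C \right)} = 3 + C$ ($I{\left(R,C \right)} = C + 3 = 3 + C$)
$k{\left(F \right)} = -108$
$Z = 24428$ ($Z = 24536 - 108 = 24428$)
$- \frac{43356}{-42186} + \frac{Z}{- \frac{24156}{h{\left(86,116 \right)}} + \frac{22122}{-16847}} = - \frac{43356}{-42186} + \frac{24428}{- \frac{24156}{116} + \frac{22122}{-16847}} = \left(-43356\right) \left(- \frac{1}{42186}\right) + \frac{24428}{\left(-24156\right) \frac{1}{116} + 22122 \left(- \frac{1}{16847}\right)} = \frac{7226}{7031} + \frac{24428}{- \frac{6039}{29} - \frac{22122}{16847}} = \frac{7226}{7031} + \frac{24428}{- \frac{102380571}{488563}} = \frac{7226}{7031} + 24428 \left(- \frac{488563}{102380571}\right) = \frac{7226}{7031} - \frac{11934616964}{102380571} = - \frac{83172489867838}{719837794701}$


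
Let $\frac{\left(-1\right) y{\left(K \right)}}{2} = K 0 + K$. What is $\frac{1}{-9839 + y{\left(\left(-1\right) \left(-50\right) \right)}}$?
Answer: $- \frac{1}{9939} \approx -0.00010061$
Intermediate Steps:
$y{\left(K \right)} = - 2 K$ ($y{\left(K \right)} = - 2 \left(K 0 + K\right) = - 2 \left(0 + K\right) = - 2 K$)
$\frac{1}{-9839 + y{\left(\left(-1\right) \left(-50\right) \right)}} = \frac{1}{-9839 - 2 \left(\left(-1\right) \left(-50\right)\right)} = \frac{1}{-9839 - 100} = \frac{1}{-9939} = - \frac{1}{9939}$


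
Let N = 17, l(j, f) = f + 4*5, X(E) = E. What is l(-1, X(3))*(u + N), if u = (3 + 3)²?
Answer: 1219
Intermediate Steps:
l(j, f) = 20 + f (l(j, f) = f + 20 = 20 + f)
u = 36 (u = 6² = 36)
l(-1, X(3))*(u + N) = (20 + 3)*(36 + 17) = 23*53 = 1219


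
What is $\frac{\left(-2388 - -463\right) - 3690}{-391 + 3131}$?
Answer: $- \frac{1123}{548} \approx -2.0493$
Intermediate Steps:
$\frac{\left(-2388 - -463\right) - 3690}{-391 + 3131} = \frac{\left(-2388 + 463\right) - 3690}{2740} = \left(-1925 - 3690\right) \frac{1}{2740} = \left(-5615\right) \frac{1}{2740} = - \frac{1123}{548}$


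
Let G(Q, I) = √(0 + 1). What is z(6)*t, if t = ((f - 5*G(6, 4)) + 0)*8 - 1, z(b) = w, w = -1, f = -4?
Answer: 73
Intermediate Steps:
z(b) = -1
G(Q, I) = 1 (G(Q, I) = √1 = 1)
t = -73 (t = ((-4 - 5*1) + 0)*8 - 1 = ((-4 - 5) + 0)*8 - 1 = (-9 + 0)*8 - 1 = -9*8 - 1 = -72 - 1 = -73)
z(6)*t = -1*(-73) = 73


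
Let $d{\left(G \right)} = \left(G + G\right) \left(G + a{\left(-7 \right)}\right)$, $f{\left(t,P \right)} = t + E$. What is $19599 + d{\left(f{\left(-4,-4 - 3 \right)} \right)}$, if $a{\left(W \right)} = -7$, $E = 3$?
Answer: $19615$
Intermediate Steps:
$f{\left(t,P \right)} = 3 + t$ ($f{\left(t,P \right)} = t + 3 = 3 + t$)
$d{\left(G \right)} = 2 G \left(-7 + G\right)$ ($d{\left(G \right)} = \left(G + G\right) \left(G - 7\right) = 2 G \left(-7 + G\right)$)
$19599 + d{\left(f{\left(-4,-4 - 3 \right)} \right)} = 19599 + 2 \left(3 - 4\right) \left(-7 + \left(3 - 4\right)\right) = 19599 + 2 \left(-1\right) \left(-7 - 1\right) = 19599 + 2 \left(-1\right) \left(-8\right) = 19599 + 16 = 19615$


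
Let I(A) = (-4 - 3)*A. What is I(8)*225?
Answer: -12600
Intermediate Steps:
I(A) = -7*A
I(8)*225 = -7*8*225 = -56*225 = -12600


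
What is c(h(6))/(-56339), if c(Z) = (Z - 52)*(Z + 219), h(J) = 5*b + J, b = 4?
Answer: 6370/56339 ≈ 0.11307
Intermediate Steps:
h(J) = 20 + J (h(J) = 5*4 + J = 20 + J)
c(Z) = (-52 + Z)*(219 + Z)
c(h(6))/(-56339) = (-11388 + (20 + 6)² + 167*(20 + 6))/(-56339) = (-11388 + 26² + 167*26)*(-1/56339) = (-11388 + 676 + 4342)*(-1/56339) = -6370*(-1/56339) = 6370/56339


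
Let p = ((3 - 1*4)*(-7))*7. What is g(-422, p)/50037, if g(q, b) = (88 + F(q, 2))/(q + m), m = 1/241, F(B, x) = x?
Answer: -7230/1696270979 ≈ -4.2623e-6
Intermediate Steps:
m = 1/241 ≈ 0.0041494
p = 49 (p = ((3 - 4)*(-7))*7 = -1*(-7)*7 = 7*7 = 49)
g(q, b) = 90/(1/241 + q) (g(q, b) = (88 + 2)/(q + 1/241) = 90/(1/241 + q))
g(-422, p)/50037 = (21690/(1 + 241*(-422)))/50037 = (21690/(1 - 101702))*(1/50037) = (21690/(-101701))*(1/50037) = (21690*(-1/101701))*(1/50037) = -21690/101701*1/50037 = -7230/1696270979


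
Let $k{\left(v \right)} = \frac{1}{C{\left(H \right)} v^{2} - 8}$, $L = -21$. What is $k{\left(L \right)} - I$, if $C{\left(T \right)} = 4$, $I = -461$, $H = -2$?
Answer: $\frac{809517}{1756} \approx 461.0$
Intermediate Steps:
$k{\left(v \right)} = \frac{1}{-8 + 4 v^{2}}$ ($k{\left(v \right)} = \frac{1}{4 v^{2} - 8} = \frac{1}{-8 + 4 v^{2}}$)
$k{\left(L \right)} - I = \frac{1}{4 \left(-2 + \left(-21\right)^{2}\right)} - -461 = \frac{1}{4 \left(-2 + 441\right)} + 461 = \frac{1}{4 \cdot 439} + 461 = \frac{1}{4} \cdot \frac{1}{439} + 461 = \frac{1}{1756} + 461 = \frac{809517}{1756}$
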